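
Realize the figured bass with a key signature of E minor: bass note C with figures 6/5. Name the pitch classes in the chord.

The written figures 6/5 are shorthand for 6/5/3: the 3 is implied.
A third above C in this key is E.
A fifth above C in this key is G.
A sixth above C in this key is A.
Together with the bass C, this spells A minor seventh in first inversion.

C, E, G, A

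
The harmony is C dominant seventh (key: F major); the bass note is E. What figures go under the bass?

E is the third of C dominant seventh, so the chord is in first inversion.
A seventh chord in first inversion is figured 6/5/3, conventionally abbreviated 6/5.

6/5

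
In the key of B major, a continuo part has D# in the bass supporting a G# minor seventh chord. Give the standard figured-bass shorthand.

D# is the fifth of G# minor seventh, so the chord is in second inversion.
A seventh chord in second inversion is figured 6/4/3, conventionally abbreviated 4/3.

4/3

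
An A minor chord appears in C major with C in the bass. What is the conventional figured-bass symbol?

6

C is the third of A minor, so the chord is in first inversion.
A triad in first inversion is figured 6/3, conventionally abbreviated 6.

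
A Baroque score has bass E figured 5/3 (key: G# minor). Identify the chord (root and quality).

E major

The figures 5/3 indicate a triad in root position.
In root position the bass is the root, so the root is E.
The chord tones are E, G#, B, giving E major.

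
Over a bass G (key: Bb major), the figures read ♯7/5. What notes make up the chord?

The written figures ♯7/5 are shorthand for 7/5/3: the 3 is implied.
A third above G in this key is Bb.
A fifth above G in this key is D.
A seventh above G in this key is F, raised to F# by the sharp.
Together with the bass G, this spells G minor-major seventh in root position.

G, Bb, D, F#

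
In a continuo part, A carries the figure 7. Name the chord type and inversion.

seventh chord, root position

7 is shorthand for 7/5/3.
Intervals of 7/5/3 above the bass form a seventh chord; the bass is the root, so this is root position.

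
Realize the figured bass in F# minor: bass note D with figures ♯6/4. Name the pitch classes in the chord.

D, G#, B#

A fourth above D in this key is G#.
A sixth above D in this key is B, raised to B# by the sharp.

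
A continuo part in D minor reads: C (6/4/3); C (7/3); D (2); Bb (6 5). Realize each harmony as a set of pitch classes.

C, E, F, A | C, E, G, Bb | D, E, G, Bb | Bb, D, F, G

C (6/4/3): C, E, F, A.
C (7/5/3): C, E, G, Bb.
D (6/4/2): D, E, G, Bb.
Bb (6/5/3): Bb, D, F, G.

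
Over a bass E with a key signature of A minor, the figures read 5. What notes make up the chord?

The written figures 5 are shorthand for 5/3: the 3 is implied.
A third above E in this key is G.
A fifth above E in this key is B.
Together with the bass E, this spells E minor in root position.

E, G, B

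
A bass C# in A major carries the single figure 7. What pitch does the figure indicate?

B

Counting 6 letter steps above C# lands on B; in A major, that letter is B.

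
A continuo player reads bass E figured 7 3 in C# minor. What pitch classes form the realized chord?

E, G#, B, D#

The written figures 7 3 are shorthand for 7/5/3: the 5 is implied.
A third above E in this key is G#.
A fifth above E in this key is B.
A seventh above E in this key is D#.
Together with the bass E, this spells E major seventh in root position.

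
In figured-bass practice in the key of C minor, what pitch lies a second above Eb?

Counting 1 letter step above Eb lands on F; in C minor, that letter is F.

F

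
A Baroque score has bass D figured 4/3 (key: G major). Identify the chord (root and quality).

G major seventh

The figures 4/3 indicate a seventh chord in second inversion.
In second inversion the root lies a fourth above the bass: a fourth above D in G major is G.
The chord tones are D, F#, G, B, giving G major seventh.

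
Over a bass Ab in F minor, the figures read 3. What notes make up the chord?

The written figures 3 are shorthand for 5/3: the 5 is implied.
A third above Ab in this key is C.
A fifth above Ab in this key is Eb.
Together with the bass Ab, this spells Ab major in root position.

Ab, C, Eb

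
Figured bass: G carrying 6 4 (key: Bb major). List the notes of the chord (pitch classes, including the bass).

G, C, Eb

A fourth above G in this key is C.
A sixth above G in this key is Eb.
Together with the bass G, this spells C minor in second inversion.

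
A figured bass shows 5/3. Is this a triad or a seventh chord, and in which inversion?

Intervals of 5/3 above the bass form a triad; the bass is the root, so this is root position.

triad, root position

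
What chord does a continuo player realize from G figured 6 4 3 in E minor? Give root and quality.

The figures 6 4 3 indicate a seventh chord in second inversion.
In second inversion the root lies a fourth above the bass: a fourth above G in E minor is C.
The chord tones are G, B, C, E, giving C major seventh.

C major seventh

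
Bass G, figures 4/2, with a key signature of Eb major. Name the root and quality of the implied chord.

The figures 4/2 indicate a seventh chord in third inversion.
In third inversion the root lies a second above the bass: a second above G in Eb major is Ab.
The chord tones are G, Ab, C, Eb, giving Ab major seventh.

Ab major seventh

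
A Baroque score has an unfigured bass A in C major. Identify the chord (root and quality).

A minor

An unfigured bass indicates a triad in root position.
In root position the bass is the root, so the root is A.
The chord tones are A, C, E, giving A minor.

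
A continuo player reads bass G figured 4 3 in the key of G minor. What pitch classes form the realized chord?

G, Bb, C, Eb

The written figures 4 3 are shorthand for 6/4/3: the 6 is implied.
A third above G in this key is Bb.
A fourth above G in this key is C.
A sixth above G in this key is Eb.
Together with the bass G, this spells C minor seventh in second inversion.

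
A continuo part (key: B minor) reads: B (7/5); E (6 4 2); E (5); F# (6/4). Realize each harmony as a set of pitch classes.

B, D, F#, A | E, F#, A, C# | E, G, B | F#, B, D

B (7/5/3): B, D, F#, A.
E (6/4/2): E, F#, A, C#.
E (5/3): E, G, B.
F# (6/4): F#, B, D.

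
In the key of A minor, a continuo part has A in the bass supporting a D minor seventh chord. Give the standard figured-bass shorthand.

A is the fifth of D minor seventh, so the chord is in second inversion.
A seventh chord in second inversion is figured 6/4/3, conventionally abbreviated 4/3.

4/3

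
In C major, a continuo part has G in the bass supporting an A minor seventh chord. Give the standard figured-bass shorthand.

G is the seventh of A minor seventh, so the chord is in third inversion.
A seventh chord in third inversion is figured 6/4/2, conventionally abbreviated 4/2.

4/2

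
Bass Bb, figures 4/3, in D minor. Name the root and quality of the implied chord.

The figures 4/3 indicate a seventh chord in second inversion.
In second inversion the root lies a fourth above the bass: a fourth above Bb in D minor is E.
The chord tones are Bb, D, E, G, giving E half-diminished seventh.

E half-diminished seventh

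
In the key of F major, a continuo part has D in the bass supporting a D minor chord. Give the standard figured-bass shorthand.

no figures

D is the root of D minor, so the chord is in root position.
A triad in root position is figured 5/3, conventionally abbreviated (no figures — root-position triad).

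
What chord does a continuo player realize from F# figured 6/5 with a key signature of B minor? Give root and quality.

D major seventh

The figures 6/5 indicate a seventh chord in first inversion.
In first inversion the root lies a sixth above the bass: a sixth above F# in B minor is D.
The chord tones are F#, A, C#, D, giving D major seventh.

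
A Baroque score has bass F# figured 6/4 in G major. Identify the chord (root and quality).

B minor

The figures 6/4 indicate a triad in second inversion.
In second inversion the root lies a fourth above the bass: a fourth above F# in G major is B.
The chord tones are F#, B, D, giving B minor.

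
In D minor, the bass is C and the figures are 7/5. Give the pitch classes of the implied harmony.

C, E, G, Bb

The written figures 7/5 are shorthand for 7/5/3: the 3 is implied.
A third above C in this key is E.
A fifth above C in this key is G.
A seventh above C in this key is Bb.
Together with the bass C, this spells C dominant seventh in root position.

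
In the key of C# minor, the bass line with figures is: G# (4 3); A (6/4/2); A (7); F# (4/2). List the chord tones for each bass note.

G# (6/4/3): G#, B, C#, E.
A (6/4/2): A, B, D#, F#.
A (7/5/3): A, C#, E, G#.
F# (6/4/2): F#, G#, B, D#.

G#, B, C#, E | A, B, D#, F# | A, C#, E, G# | F#, G#, B, D#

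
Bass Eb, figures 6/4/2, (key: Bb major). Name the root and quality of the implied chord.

F dominant seventh

The figures 6/4/2 indicate a seventh chord in third inversion.
In third inversion the root lies a second above the bass: a second above Eb in Bb major is F.
The chord tones are Eb, F, A, C, giving F dominant seventh.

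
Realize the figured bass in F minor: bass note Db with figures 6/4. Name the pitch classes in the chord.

Db, G, Bb

A fourth above Db in this key is G.
A sixth above Db in this key is Bb.
Together with the bass Db, this spells G diminished in second inversion.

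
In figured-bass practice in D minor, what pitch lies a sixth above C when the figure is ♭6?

Ab

Counting 5 letter steps above C lands on A; in D minor, that letter is A.
The b6 figure lowers it a semitone, giving Ab.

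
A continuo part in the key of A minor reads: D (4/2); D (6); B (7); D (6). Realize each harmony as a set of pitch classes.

D, E, G, B | D, F, B | B, D, F, A | D, F, B

D (6/4/2): D, E, G, B.
D (6/3): D, F, B.
B (7/5/3): B, D, F, A.
D (6/3): D, F, B.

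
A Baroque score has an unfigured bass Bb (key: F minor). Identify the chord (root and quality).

An unfigured bass indicates a triad in root position.
In root position the bass is the root, so the root is Bb.
The chord tones are Bb, Db, F, giving Bb minor.

Bb minor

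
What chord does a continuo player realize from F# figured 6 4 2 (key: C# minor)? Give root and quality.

The figures 6 4 2 indicate a seventh chord in third inversion.
In third inversion the root lies a second above the bass: a second above F# in C# minor is G#.
The chord tones are F#, G#, B, D#, giving G# minor seventh.

G# minor seventh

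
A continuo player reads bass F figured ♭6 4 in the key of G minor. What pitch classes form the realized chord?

A fourth above F in this key is Bb.
A sixth above F in this key is D, lowered to Db by the flat.
Together with the bass F, this spells Bb minor in second inversion.

F, Bb, Db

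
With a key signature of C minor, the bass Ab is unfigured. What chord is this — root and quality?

An unfigured bass indicates a triad in root position.
In root position the bass is the root, so the root is Ab.
The chord tones are Ab, C, Eb, giving Ab major.

Ab major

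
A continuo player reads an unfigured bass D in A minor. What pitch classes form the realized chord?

An unfigured bass implies 5/3.
A third above D in this key is F.
A fifth above D in this key is A.
Together with the bass D, this spells D minor in root position.

D, F, A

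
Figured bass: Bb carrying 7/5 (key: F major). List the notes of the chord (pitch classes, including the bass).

The written figures 7/5 are shorthand for 7/5/3: the 3 is implied.
A third above Bb in this key is D.
A fifth above Bb in this key is F.
A seventh above Bb in this key is A.
Together with the bass Bb, this spells Bb major seventh in root position.

Bb, D, F, A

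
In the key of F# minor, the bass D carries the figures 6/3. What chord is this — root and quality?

The figures 6/3 indicate a triad in first inversion.
In first inversion the root lies a sixth above the bass: a sixth above D in F# minor is B.
The chord tones are D, F#, B, giving B minor.

B minor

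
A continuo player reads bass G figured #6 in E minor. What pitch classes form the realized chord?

The written figures #6 are shorthand for 6/3: the 3 is implied.
A third above G in this key is B.
A sixth above G in this key is E, raised to E# by the sharp.

G, B, E#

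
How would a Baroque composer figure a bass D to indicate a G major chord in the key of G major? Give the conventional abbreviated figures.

6/4

D is the fifth of G major, so the chord is in second inversion.
A triad in second inversion is figured 6/4, conventionally abbreviated 6/4.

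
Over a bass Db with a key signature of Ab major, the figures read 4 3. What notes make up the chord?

The written figures 4 3 are shorthand for 6/4/3: the 6 is implied.
A third above Db in this key is F.
A fourth above Db in this key is G.
A sixth above Db in this key is Bb.
Together with the bass Db, this spells G half-diminished seventh in second inversion.

Db, F, G, Bb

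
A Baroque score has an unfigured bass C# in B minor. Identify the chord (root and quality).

An unfigured bass indicates a triad in root position.
In root position the bass is the root, so the root is C#.
The chord tones are C#, E, G, giving C# diminished.

C# diminished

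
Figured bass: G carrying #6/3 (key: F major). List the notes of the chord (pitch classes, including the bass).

G, Bb, E#

A third above G in this key is Bb.
A sixth above G in this key is E, raised to E# by the sharp.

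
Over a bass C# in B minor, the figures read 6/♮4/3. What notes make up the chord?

C#, E, F, A

A third above C# in this key is E.
A fourth above C# in this key is F#, made natural (F) by the ♮ figure.
A sixth above C# in this key is A.
Together with the bass C#, this spells F augmented major seventh in second inversion.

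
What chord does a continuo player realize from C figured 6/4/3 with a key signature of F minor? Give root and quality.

The figures 6/4/3 indicate a seventh chord in second inversion.
In second inversion the root lies a fourth above the bass: a fourth above C in F minor is F.
The chord tones are C, Eb, F, Ab, giving F minor seventh.

F minor seventh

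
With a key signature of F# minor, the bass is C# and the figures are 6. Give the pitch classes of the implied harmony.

C#, E, A

The written figures 6 are shorthand for 6/3: the 3 is implied.
A third above C# in this key is E.
A sixth above C# in this key is A.
Together with the bass C#, this spells A major in first inversion.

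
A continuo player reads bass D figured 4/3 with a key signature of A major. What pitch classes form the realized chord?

The written figures 4/3 are shorthand for 6/4/3: the 6 is implied.
A third above D in this key is F#.
A fourth above D in this key is G#.
A sixth above D in this key is B.
Together with the bass D, this spells G# half-diminished seventh in second inversion.

D, F#, G#, B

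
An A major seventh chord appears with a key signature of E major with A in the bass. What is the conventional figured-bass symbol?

A is the root of A major seventh, so the chord is in root position.
A seventh chord in root position is figured 7/5/3, conventionally abbreviated 7.

7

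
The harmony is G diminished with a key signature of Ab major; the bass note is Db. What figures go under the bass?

Db is the fifth of G diminished, so the chord is in second inversion.
A triad in second inversion is figured 6/4, conventionally abbreviated 6/4.

6/4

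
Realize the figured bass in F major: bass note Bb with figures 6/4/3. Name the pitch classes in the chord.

A third above Bb in this key is D.
A fourth above Bb in this key is E.
A sixth above Bb in this key is G.
Together with the bass Bb, this spells E half-diminished seventh in second inversion.

Bb, D, E, G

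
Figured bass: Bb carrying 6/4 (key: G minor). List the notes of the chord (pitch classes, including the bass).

Bb, Eb, G

A fourth above Bb in this key is Eb.
A sixth above Bb in this key is G.
Together with the bass Bb, this spells Eb major in second inversion.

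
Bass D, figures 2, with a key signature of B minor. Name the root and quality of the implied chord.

E minor seventh

The figures 2 indicate a seventh chord in third inversion.
In third inversion the root lies a second above the bass: a second above D in B minor is E.
The chord tones are D, E, G, B, giving E minor seventh.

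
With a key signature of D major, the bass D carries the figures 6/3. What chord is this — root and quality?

B minor

The figures 6/3 indicate a triad in first inversion.
In first inversion the root lies a sixth above the bass: a sixth above D in D major is B.
The chord tones are D, F#, B, giving B minor.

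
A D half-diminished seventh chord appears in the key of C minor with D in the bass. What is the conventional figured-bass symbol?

7

D is the root of D half-diminished seventh, so the chord is in root position.
A seventh chord in root position is figured 7/5/3, conventionally abbreviated 7.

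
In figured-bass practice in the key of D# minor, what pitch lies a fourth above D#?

Counting 3 letter steps above D# lands on G; in D# minor, that letter is G#.

G#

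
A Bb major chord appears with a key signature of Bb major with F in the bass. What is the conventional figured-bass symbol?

6/4

F is the fifth of Bb major, so the chord is in second inversion.
A triad in second inversion is figured 6/4, conventionally abbreviated 6/4.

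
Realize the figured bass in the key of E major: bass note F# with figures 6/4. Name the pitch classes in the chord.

A fourth above F# in this key is B.
A sixth above F# in this key is D#.
Together with the bass F#, this spells B major in second inversion.

F#, B, D#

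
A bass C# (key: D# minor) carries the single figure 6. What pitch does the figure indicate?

A#

Counting 5 letter steps above C# lands on A; in D# minor, that letter is A#.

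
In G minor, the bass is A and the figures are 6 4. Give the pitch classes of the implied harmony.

A, D, F

A fourth above A in this key is D.
A sixth above A in this key is F.
Together with the bass A, this spells D minor in second inversion.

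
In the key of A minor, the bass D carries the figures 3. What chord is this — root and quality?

The figures 3 indicate a triad in root position.
In root position the bass is the root, so the root is D.
The chord tones are D, F, A, giving D minor.

D minor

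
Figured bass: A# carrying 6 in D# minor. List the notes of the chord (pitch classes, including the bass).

The written figures 6 are shorthand for 6/3: the 3 is implied.
A third above A# in this key is C#.
A sixth above A# in this key is F#.
Together with the bass A#, this spells F# major in first inversion.

A#, C#, F#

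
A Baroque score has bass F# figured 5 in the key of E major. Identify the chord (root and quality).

F# minor

The figures 5 indicate a triad in root position.
In root position the bass is the root, so the root is F#.
The chord tones are F#, A, C#, giving F# minor.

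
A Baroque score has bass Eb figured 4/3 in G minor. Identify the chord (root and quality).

A half-diminished seventh

The figures 4/3 indicate a seventh chord in second inversion.
In second inversion the root lies a fourth above the bass: a fourth above Eb in G minor is A.
The chord tones are Eb, G, A, C, giving A half-diminished seventh.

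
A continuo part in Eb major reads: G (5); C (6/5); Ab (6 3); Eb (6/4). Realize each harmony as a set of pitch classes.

G (5/3): G, Bb, D.
C (6/5/3): C, Eb, G, Ab.
Ab (6/3): Ab, C, F.
Eb (6/4): Eb, Ab, C.

G, Bb, D | C, Eb, G, Ab | Ab, C, F | Eb, Ab, C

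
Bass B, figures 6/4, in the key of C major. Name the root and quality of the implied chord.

The figures 6/4 indicate a triad in second inversion.
In second inversion the root lies a fourth above the bass: a fourth above B in C major is E.
The chord tones are B, E, G, giving E minor.

E minor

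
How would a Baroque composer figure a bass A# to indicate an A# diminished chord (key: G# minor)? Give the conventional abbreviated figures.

A# is the root of A# diminished, so the chord is in root position.
A triad in root position is figured 5/3, conventionally abbreviated (no figures — root-position triad).

no figures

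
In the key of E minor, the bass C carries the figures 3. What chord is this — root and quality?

The figures 3 indicate a triad in root position.
In root position the bass is the root, so the root is C.
The chord tones are C, E, G, giving C major.

C major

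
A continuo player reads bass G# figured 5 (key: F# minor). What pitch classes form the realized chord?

G#, B, D

The written figures 5 are shorthand for 5/3: the 3 is implied.
A third above G# in this key is B.
A fifth above G# in this key is D.
Together with the bass G#, this spells G# diminished in root position.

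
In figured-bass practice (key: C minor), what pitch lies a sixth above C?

Counting 5 letter steps above C lands on A; in C minor, that letter is Ab.

Ab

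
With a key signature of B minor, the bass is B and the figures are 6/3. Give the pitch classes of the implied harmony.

A third above B in this key is D.
A sixth above B in this key is G.
Together with the bass B, this spells G major in first inversion.

B, D, G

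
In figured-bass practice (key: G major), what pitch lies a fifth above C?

Counting 4 letter steps above C lands on G; in G major, that letter is G.

G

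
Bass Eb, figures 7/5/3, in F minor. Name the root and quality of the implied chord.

The figures 7/5/3 indicate a seventh chord in root position.
In root position the bass is the root, so the root is Eb.
The chord tones are Eb, G, Bb, Db, giving Eb dominant seventh.

Eb dominant seventh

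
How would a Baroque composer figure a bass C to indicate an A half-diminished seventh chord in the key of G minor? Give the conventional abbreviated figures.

C is the third of A half-diminished seventh, so the chord is in first inversion.
A seventh chord in first inversion is figured 6/5/3, conventionally abbreviated 6/5.

6/5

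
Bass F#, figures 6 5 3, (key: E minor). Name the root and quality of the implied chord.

The figures 6 5 3 indicate a seventh chord in first inversion.
In first inversion the root lies a sixth above the bass: a sixth above F# in E minor is D.
The chord tones are F#, A, C, D, giving D dominant seventh.

D dominant seventh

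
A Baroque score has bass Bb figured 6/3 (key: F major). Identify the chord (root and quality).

G minor

The figures 6/3 indicate a triad in first inversion.
In first inversion the root lies a sixth above the bass: a sixth above Bb in F major is G.
The chord tones are Bb, D, G, giving G minor.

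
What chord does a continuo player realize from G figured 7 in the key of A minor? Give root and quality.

The figures 7 indicate a seventh chord in root position.
In root position the bass is the root, so the root is G.
The chord tones are G, B, D, F, giving G dominant seventh.

G dominant seventh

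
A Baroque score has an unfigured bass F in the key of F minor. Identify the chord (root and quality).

F minor

An unfigured bass indicates a triad in root position.
In root position the bass is the root, so the root is F.
The chord tones are F, Ab, C, giving F minor.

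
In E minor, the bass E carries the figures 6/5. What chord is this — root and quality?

The figures 6/5 indicate a seventh chord in first inversion.
In first inversion the root lies a sixth above the bass: a sixth above E in E minor is C.
The chord tones are E, G, B, C, giving C major seventh.

C major seventh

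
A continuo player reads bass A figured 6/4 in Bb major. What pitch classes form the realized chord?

A fourth above A in this key is D.
A sixth above A in this key is F.
Together with the bass A, this spells D minor in second inversion.

A, D, F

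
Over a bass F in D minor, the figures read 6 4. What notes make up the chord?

A fourth above F in this key is Bb.
A sixth above F in this key is D.
Together with the bass F, this spells Bb major in second inversion.

F, Bb, D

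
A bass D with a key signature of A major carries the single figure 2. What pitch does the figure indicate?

Counting 1 letter step above D lands on E; in A major, that letter is E.

E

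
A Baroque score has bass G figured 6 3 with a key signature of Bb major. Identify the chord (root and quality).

Eb major

The figures 6 3 indicate a triad in first inversion.
In first inversion the root lies a sixth above the bass: a sixth above G in Bb major is Eb.
The chord tones are G, Bb, Eb, giving Eb major.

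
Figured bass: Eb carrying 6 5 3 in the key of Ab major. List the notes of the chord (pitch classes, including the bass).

A third above Eb in this key is G.
A fifth above Eb in this key is Bb.
A sixth above Eb in this key is C.
Together with the bass Eb, this spells C minor seventh in first inversion.

Eb, G, Bb, C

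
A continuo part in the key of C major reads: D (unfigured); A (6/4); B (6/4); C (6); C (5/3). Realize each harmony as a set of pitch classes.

D (5/3): D, F, A.
A (6/4): A, D, F.
B (6/4): B, E, G.
C (6/3): C, E, A.
C (5/3): C, E, G.

D, F, A | A, D, F | B, E, G | C, E, A | C, E, G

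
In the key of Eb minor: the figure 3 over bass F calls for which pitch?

Ab

Counting 2 letter steps above F lands on A; in Eb minor, that letter is Ab.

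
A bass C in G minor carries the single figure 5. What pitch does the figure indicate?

G

Counting 4 letter steps above C lands on G; in G minor, that letter is G.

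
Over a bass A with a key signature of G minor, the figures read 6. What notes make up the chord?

The written figures 6 are shorthand for 6/3: the 3 is implied.
A third above A in this key is C.
A sixth above A in this key is F.
Together with the bass A, this spells F major in first inversion.

A, C, F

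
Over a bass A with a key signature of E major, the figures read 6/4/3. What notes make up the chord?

A, C#, D#, F#

A third above A in this key is C#.
A fourth above A in this key is D#.
A sixth above A in this key is F#.
Together with the bass A, this spells D# half-diminished seventh in second inversion.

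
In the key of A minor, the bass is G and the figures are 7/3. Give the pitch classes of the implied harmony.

The written figures 7/3 are shorthand for 7/5/3: the 5 is implied.
A third above G in this key is B.
A fifth above G in this key is D.
A seventh above G in this key is F.
Together with the bass G, this spells G dominant seventh in root position.

G, B, D, F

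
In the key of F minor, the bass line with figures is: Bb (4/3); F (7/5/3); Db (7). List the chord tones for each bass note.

Bb, Db, Eb, G | F, Ab, C, Eb | Db, F, Ab, C

Bb (6/4/3): Bb, Db, Eb, G.
F (7/5/3): F, Ab, C, Eb.
Db (7/5/3): Db, F, Ab, C.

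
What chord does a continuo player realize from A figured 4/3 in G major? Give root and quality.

The figures 4/3 indicate a seventh chord in second inversion.
In second inversion the root lies a fourth above the bass: a fourth above A in G major is D.
The chord tones are A, C, D, F#, giving D dominant seventh.

D dominant seventh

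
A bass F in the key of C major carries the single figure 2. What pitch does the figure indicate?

Counting 1 letter step above F lands on G; in C major, that letter is G.

G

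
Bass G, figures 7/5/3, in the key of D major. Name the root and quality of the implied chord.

The figures 7/5/3 indicate a seventh chord in root position.
In root position the bass is the root, so the root is G.
The chord tones are G, B, D, F#, giving G major seventh.

G major seventh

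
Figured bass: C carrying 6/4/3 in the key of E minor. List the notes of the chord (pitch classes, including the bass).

C, E, F#, A

A third above C in this key is E.
A fourth above C in this key is F#.
A sixth above C in this key is A.
Together with the bass C, this spells F# half-diminished seventh in second inversion.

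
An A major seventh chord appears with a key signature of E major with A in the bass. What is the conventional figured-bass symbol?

7

A is the root of A major seventh, so the chord is in root position.
A seventh chord in root position is figured 7/5/3, conventionally abbreviated 7.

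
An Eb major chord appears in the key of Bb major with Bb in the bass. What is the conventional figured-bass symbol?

6/4

Bb is the fifth of Eb major, so the chord is in second inversion.
A triad in second inversion is figured 6/4, conventionally abbreviated 6/4.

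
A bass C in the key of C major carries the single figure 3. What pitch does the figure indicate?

Counting 2 letter steps above C lands on E; in C major, that letter is E.

E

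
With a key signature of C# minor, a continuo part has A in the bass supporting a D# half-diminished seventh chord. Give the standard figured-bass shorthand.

4/3

A is the fifth of D# half-diminished seventh, so the chord is in second inversion.
A seventh chord in second inversion is figured 6/4/3, conventionally abbreviated 4/3.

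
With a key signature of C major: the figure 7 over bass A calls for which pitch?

G

Counting 6 letter steps above A lands on G; in C major, that letter is G.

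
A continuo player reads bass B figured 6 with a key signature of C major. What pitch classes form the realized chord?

B, D, G

The written figures 6 are shorthand for 6/3: the 3 is implied.
A third above B in this key is D.
A sixth above B in this key is G.
Together with the bass B, this spells G major in first inversion.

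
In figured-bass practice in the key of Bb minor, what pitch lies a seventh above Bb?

Ab

Counting 6 letter steps above Bb lands on A; in Bb minor, that letter is Ab.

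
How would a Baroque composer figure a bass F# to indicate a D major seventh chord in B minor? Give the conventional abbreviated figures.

F# is the third of D major seventh, so the chord is in first inversion.
A seventh chord in first inversion is figured 6/5/3, conventionally abbreviated 6/5.

6/5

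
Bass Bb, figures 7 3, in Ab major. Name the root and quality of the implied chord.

The figures 7 3 indicate a seventh chord in root position.
In root position the bass is the root, so the root is Bb.
The chord tones are Bb, Db, F, Ab, giving Bb minor seventh.

Bb minor seventh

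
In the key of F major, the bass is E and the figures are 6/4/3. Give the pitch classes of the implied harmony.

A third above E in this key is G.
A fourth above E in this key is A.
A sixth above E in this key is C.
Together with the bass E, this spells A minor seventh in second inversion.

E, G, A, C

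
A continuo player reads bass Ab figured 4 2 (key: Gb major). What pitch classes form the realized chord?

The written figures 4 2 are shorthand for 6/4/2: the 6 is implied.
A second above Ab in this key is Bb.
A fourth above Ab in this key is Db.
A sixth above Ab in this key is F.
Together with the bass Ab, this spells Bb minor seventh in third inversion.

Ab, Bb, Db, F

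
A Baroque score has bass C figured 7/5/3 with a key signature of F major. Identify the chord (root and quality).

C dominant seventh

The figures 7/5/3 indicate a seventh chord in root position.
In root position the bass is the root, so the root is C.
The chord tones are C, E, G, Bb, giving C dominant seventh.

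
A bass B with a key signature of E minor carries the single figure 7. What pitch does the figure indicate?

Counting 6 letter steps above B lands on A; in E minor, that letter is A.

A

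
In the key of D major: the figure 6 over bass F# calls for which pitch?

Counting 5 letter steps above F# lands on D; in D major, that letter is D.

D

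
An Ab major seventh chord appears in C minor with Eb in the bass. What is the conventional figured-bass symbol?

Eb is the fifth of Ab major seventh, so the chord is in second inversion.
A seventh chord in second inversion is figured 6/4/3, conventionally abbreviated 4/3.

4/3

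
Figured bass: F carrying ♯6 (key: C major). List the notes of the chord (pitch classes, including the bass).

F, A, D#

The written figures ♯6 are shorthand for 6/3: the 3 is implied.
A third above F in this key is A.
A sixth above F in this key is D, raised to D# by the sharp.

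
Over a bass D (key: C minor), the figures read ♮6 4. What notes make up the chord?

D, G, B

A fourth above D in this key is G.
A sixth above D in this key is Bb, made natural (B) by the ♮ figure.
Together with the bass D, this spells G major in second inversion.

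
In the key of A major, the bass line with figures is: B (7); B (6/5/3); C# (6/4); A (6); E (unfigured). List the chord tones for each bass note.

B (7/5/3): B, D, F#, A.
B (6/5/3): B, D, F#, G#.
C# (6/4): C#, F#, A.
A (6/3): A, C#, F#.
E (5/3): E, G#, B.

B, D, F#, A | B, D, F#, G# | C#, F#, A | A, C#, F# | E, G#, B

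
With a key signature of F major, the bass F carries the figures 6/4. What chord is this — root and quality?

The figures 6/4 indicate a triad in second inversion.
In second inversion the root lies a fourth above the bass: a fourth above F in F major is Bb.
The chord tones are F, Bb, D, giving Bb major.

Bb major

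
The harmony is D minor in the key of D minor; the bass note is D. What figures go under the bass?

D is the root of D minor, so the chord is in root position.
A triad in root position is figured 5/3, conventionally abbreviated (no figures — root-position triad).

no figures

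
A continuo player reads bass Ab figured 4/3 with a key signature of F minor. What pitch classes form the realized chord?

Ab, C, Db, F

The written figures 4/3 are shorthand for 6/4/3: the 6 is implied.
A third above Ab in this key is C.
A fourth above Ab in this key is Db.
A sixth above Ab in this key is F.
Together with the bass Ab, this spells Db major seventh in second inversion.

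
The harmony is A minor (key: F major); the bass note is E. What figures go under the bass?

E is the fifth of A minor, so the chord is in second inversion.
A triad in second inversion is figured 6/4, conventionally abbreviated 6/4.

6/4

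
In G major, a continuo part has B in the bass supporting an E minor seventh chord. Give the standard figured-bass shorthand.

B is the fifth of E minor seventh, so the chord is in second inversion.
A seventh chord in second inversion is figured 6/4/3, conventionally abbreviated 4/3.

4/3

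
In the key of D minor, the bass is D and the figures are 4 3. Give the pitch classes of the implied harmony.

The written figures 4 3 are shorthand for 6/4/3: the 6 is implied.
A third above D in this key is F.
A fourth above D in this key is G.
A sixth above D in this key is Bb.
Together with the bass D, this spells G minor seventh in second inversion.

D, F, G, Bb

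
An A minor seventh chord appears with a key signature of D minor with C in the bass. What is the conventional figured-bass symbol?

6/5

C is the third of A minor seventh, so the chord is in first inversion.
A seventh chord in first inversion is figured 6/5/3, conventionally abbreviated 6/5.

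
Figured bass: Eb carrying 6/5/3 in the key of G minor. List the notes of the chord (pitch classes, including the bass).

A third above Eb in this key is G.
A fifth above Eb in this key is Bb.
A sixth above Eb in this key is C.
Together with the bass Eb, this spells C minor seventh in first inversion.

Eb, G, Bb, C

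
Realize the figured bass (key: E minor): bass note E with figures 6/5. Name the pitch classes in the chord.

The written figures 6/5 are shorthand for 6/5/3: the 3 is implied.
A third above E in this key is G.
A fifth above E in this key is B.
A sixth above E in this key is C.
Together with the bass E, this spells C major seventh in first inversion.

E, G, B, C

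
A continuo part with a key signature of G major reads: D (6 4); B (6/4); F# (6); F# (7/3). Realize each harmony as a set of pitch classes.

D, G, B | B, E, G | F#, A, D | F#, A, C, E

D (6/4): D, G, B.
B (6/4): B, E, G.
F# (6/3): F#, A, D.
F# (7/5/3): F#, A, C, E.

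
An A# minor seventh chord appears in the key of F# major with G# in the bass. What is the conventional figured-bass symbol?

4/2

G# is the seventh of A# minor seventh, so the chord is in third inversion.
A seventh chord in third inversion is figured 6/4/2, conventionally abbreviated 4/2.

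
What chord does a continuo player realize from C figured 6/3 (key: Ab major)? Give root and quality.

Ab major

The figures 6/3 indicate a triad in first inversion.
In first inversion the root lies a sixth above the bass: a sixth above C in Ab major is Ab.
The chord tones are C, Eb, Ab, giving Ab major.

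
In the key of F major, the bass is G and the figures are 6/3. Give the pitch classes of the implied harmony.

G, Bb, E

A third above G in this key is Bb.
A sixth above G in this key is E.
Together with the bass G, this spells E diminished in first inversion.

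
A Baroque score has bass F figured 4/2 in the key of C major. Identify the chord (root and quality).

G dominant seventh

The figures 4/2 indicate a seventh chord in third inversion.
In third inversion the root lies a second above the bass: a second above F in C major is G.
The chord tones are F, G, B, D, giving G dominant seventh.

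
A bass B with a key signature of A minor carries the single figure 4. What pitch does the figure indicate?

E

Counting 3 letter steps above B lands on E; in A minor, that letter is E.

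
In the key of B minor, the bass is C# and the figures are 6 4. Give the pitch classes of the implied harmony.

A fourth above C# in this key is F#.
A sixth above C# in this key is A.
Together with the bass C#, this spells F# minor in second inversion.

C#, F#, A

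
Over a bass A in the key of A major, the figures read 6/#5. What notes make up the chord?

The written figures 6/#5 are shorthand for 6/5/3: the 3 is implied.
A third above A in this key is C#.
A fifth above A in this key is E, raised to E# by the sharp.
A sixth above A in this key is F#.
Together with the bass A, this spells F# minor-major seventh in first inversion.

A, C#, E#, F#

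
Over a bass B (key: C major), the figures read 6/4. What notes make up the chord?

B, E, G

A fourth above B in this key is E.
A sixth above B in this key is G.
Together with the bass B, this spells E minor in second inversion.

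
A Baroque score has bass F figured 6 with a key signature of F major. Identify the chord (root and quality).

D minor

The figures 6 indicate a triad in first inversion.
In first inversion the root lies a sixth above the bass: a sixth above F in F major is D.
The chord tones are F, A, D, giving D minor.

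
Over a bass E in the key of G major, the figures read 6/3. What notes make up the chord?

A third above E in this key is G.
A sixth above E in this key is C.
Together with the bass E, this spells C major in first inversion.

E, G, C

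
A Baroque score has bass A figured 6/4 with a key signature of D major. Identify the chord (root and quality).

D major

The figures 6/4 indicate a triad in second inversion.
In second inversion the root lies a fourth above the bass: a fourth above A in D major is D.
The chord tones are A, D, F#, giving D major.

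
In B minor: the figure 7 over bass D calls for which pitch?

C#

Counting 6 letter steps above D lands on C; in B minor, that letter is C#.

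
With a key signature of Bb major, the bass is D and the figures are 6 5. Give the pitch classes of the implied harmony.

The written figures 6 5 are shorthand for 6/5/3: the 3 is implied.
A third above D in this key is F.
A fifth above D in this key is A.
A sixth above D in this key is Bb.
Together with the bass D, this spells Bb major seventh in first inversion.

D, F, A, Bb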